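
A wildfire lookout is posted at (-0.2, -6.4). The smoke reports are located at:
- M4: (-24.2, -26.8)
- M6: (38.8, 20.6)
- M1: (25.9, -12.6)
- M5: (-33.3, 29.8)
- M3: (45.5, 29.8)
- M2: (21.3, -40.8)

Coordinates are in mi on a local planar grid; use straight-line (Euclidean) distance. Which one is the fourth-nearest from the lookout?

Distance to each, sorted:
M1: 26.8 mi
M4: 31.5 mi
M2: 40.6 mi
M6: 47.4 mi
M5: 49.1 mi
M3: 58.3 mi
The fourth-nearest is M6 at 47.4 mi.

M6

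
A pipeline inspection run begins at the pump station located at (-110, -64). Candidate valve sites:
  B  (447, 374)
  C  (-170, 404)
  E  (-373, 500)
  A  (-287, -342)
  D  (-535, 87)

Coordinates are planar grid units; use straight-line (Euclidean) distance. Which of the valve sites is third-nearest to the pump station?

C

Distances from the pump station ((-110, -64)):
A: 329.6
D: 451.0
C: 471.8
E: 622.3
B: 708.6
The third-nearest is C at 471.8.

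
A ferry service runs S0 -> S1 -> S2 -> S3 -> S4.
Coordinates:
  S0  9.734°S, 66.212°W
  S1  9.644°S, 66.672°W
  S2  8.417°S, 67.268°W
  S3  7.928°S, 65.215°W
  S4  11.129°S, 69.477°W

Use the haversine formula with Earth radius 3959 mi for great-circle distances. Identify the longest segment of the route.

Leg distances:
S0→S1: 31.9 mi
S1→S2: 94.0 mi
S2→S3: 144.4 mi
S3→S4: 365.0 mi
The longest leg is S3–S4 at 365.0 mi.

S3–S4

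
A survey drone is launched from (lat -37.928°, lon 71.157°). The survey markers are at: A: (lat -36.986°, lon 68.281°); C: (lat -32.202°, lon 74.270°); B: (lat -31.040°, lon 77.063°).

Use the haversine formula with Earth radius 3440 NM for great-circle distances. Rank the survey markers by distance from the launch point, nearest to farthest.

A, C, B

Distances from the launch point:
A (lat -36.986°, lon 68.281°): 148.3 NM
C (lat -32.202°, lon 74.270°): 376.2 NM
B (lat -31.040°, lon 77.063°): 506.1 NM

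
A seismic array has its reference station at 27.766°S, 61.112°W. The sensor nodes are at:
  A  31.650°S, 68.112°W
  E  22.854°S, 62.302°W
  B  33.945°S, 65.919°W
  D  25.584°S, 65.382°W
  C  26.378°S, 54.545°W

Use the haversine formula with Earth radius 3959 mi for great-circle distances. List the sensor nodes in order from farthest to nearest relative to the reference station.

B, A, C, E, D

Distances from the reference station:
B 33.945°S, 65.919°W: 513.2 mi
A 31.650°S, 68.112°W: 498.3 mi
C 26.378°S, 54.545°W: 415.2 mi
E 22.854°S, 62.302°W: 347.4 mi
D 25.584°S, 65.382°W: 303.7 mi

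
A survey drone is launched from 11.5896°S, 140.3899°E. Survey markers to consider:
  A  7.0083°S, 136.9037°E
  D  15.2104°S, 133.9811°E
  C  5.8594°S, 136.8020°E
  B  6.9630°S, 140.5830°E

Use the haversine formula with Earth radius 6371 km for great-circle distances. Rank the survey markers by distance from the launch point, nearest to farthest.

B, A, C, D

Distances from the launch point:
B 6.9630°S, 140.5830°E: 514.9 km
A 7.0083°S, 136.9037°E: 637.0 km
C 5.8594°S, 136.8020°E: 749.2 km
D 15.2104°S, 133.9811°E: 801.5 km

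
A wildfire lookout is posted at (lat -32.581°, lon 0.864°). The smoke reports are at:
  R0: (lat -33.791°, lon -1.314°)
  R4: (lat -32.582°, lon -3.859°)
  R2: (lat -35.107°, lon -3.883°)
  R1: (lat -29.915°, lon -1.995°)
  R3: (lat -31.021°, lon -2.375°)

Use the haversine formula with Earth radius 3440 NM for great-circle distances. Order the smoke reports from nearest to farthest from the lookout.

Distance from the lookout at (lat -32.581°, lon 0.864°) to each:
R0 (lat -33.791°, lon -1.314°): 131.3 NM
R3 (lat -31.021°, lon -2.375°): 190.0 NM
R1 (lat -29.915°, lon -1.995°): 217.1 NM
R4 (lat -32.582°, lon -3.859°): 238.9 NM
R2 (lat -35.107°, lon -3.883°): 281.1 NM

R0, R3, R1, R4, R2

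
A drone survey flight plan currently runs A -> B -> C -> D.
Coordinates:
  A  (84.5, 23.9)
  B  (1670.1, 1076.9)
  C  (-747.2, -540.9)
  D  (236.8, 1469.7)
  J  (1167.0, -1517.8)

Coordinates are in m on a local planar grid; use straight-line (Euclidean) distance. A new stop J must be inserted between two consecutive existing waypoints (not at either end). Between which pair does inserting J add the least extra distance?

Added distance for inserting J between each consecutive pair:
A–B: 2623.4 m
B–C: 1883.4 m
C–D: 3039.6 m
Smallest added distance is 1883.4 m, inserting between B and C.

between B and C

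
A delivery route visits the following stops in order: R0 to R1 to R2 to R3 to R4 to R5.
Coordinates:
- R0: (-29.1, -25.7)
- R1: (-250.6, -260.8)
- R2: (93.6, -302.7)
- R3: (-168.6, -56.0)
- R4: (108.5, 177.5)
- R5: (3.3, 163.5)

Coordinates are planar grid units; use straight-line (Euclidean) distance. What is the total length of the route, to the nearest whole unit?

1498

Leg distances:
R0→R1: 323.0  (cumulative 323.0)
R1→R2: 346.7  (cumulative 669.7)
R2→R3: 360.0  (cumulative 1029.8)
R3→R4: 362.4  (cumulative 1392.1)
R4→R5: 106.1  (cumulative 1498.3)
Total route length ≈ 1498.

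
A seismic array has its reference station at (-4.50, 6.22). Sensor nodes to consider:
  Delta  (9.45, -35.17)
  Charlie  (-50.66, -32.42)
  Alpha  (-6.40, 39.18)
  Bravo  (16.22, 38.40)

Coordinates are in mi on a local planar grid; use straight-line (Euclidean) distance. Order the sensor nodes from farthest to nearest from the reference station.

Charlie, Delta, Bravo, Alpha

Distances from the reference station:
Charlie (-50.66, -32.42): 60.2 mi
Delta (9.45, -35.17): 43.7 mi
Bravo (16.22, 38.40): 38.3 mi
Alpha (-6.40, 39.18): 33.0 mi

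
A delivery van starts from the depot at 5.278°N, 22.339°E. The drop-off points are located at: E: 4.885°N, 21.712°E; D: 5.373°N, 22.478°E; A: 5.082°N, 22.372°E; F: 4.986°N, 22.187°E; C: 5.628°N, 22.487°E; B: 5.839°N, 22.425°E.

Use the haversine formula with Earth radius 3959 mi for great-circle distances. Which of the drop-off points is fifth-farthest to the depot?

A

Distances from the depot (5.278°N, 22.339°E):
E: 51.0 mi
B: 39.2 mi
C: 26.2 mi
F: 22.7 mi
A: 13.7 mi
D: 11.6 mi
The fifth-farthest is A at 13.7 mi.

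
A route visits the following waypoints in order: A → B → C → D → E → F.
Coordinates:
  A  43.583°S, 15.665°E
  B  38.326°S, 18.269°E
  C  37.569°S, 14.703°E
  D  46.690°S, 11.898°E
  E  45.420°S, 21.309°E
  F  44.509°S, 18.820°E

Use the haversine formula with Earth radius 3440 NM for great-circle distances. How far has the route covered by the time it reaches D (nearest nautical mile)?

1073 NM

Leg distances:
A→B: 336.9 NM  (cumulative 336.9 NM)
B→C: 174.8 NM  (cumulative 511.8 NM)
C→D: 561.6 NM  (cumulative 1073.4 NM)
Cumulative distance at D ≈ 1073 NM.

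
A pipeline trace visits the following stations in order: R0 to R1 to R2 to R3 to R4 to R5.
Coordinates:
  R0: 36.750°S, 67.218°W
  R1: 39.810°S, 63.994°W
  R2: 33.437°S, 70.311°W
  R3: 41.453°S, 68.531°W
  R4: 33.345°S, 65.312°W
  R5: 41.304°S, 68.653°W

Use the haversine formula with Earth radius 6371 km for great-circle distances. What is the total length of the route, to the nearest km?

4129 km

Leg distances:
R0→R1: 441.5 km  (cumulative 441.5 km)
R1→R2: 905.0 km  (cumulative 1346.5 km)
R2→R3: 905.0 km  (cumulative 2251.5 km)
R3→R4: 945.1 km  (cumulative 3196.6 km)
R4→R5: 932.8 km  (cumulative 4129.4 km)
Total route length ≈ 4129 km.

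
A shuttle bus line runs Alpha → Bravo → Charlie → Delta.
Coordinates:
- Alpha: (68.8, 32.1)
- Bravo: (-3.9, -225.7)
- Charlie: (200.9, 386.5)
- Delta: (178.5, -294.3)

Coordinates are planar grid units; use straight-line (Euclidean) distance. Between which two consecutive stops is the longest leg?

Charlie–Delta

Leg distances:
Alpha→Bravo: 267.9
Bravo→Charlie: 645.5
Charlie→Delta: 681.2
The longest leg is Charlie–Delta at 681.2.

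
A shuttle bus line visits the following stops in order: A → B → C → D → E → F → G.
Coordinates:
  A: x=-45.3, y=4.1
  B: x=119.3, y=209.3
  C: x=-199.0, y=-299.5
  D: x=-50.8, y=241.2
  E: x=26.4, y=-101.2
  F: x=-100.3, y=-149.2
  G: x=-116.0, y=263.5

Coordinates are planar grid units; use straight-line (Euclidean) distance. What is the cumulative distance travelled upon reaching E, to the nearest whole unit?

1775

Leg distances:
A→B: 263.1  (cumulative 263.1)
B→C: 600.2  (cumulative 863.2)
C→D: 560.6  (cumulative 1423.9)
D→E: 351.0  (cumulative 1774.9)
Cumulative distance at E ≈ 1775.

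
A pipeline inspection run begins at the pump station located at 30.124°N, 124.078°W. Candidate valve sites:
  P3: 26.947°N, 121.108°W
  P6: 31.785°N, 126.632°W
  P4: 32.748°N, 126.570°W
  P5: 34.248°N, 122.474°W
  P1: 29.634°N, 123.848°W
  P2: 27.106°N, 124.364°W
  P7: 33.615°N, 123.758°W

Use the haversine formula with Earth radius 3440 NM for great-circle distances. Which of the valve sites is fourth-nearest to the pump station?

P4

Distance to each, sorted:
P1: 31.8 NM
P6: 165.0 NM
P2: 181.8 NM
P4: 202.8 NM
P7: 210.2 NM
P3: 246.8 NM
P5: 260.7 NM
The fourth-nearest is P4 at 202.8 NM.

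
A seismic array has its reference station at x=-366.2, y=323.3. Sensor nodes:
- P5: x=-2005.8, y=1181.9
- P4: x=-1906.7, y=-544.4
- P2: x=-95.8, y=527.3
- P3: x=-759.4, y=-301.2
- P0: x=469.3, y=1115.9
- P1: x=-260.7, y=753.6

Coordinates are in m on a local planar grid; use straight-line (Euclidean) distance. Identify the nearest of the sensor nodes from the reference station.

Distances from the reference station (x=-366.2, y=323.3):
P2: 338.7 m
P1: 443.0 m
P3: 738.0 m
P0: 1151.6 m
P4: 1768.1 m
P5: 1850.8 m
The nearest is P2 at 338.7 m.

P2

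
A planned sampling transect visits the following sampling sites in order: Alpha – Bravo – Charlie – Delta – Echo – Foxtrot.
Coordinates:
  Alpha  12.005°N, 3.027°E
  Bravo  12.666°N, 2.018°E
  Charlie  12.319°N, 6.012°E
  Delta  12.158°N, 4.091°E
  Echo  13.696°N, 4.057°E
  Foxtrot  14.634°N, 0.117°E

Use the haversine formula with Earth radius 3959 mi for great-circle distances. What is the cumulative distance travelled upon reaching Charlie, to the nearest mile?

353 mi

Leg distances:
Alpha→Bravo: 82.0 mi  (cumulative 82.0 mi)
Bravo→Charlie: 270.5 mi  (cumulative 352.5 mi)
Cumulative distance at Charlie ≈ 353 mi.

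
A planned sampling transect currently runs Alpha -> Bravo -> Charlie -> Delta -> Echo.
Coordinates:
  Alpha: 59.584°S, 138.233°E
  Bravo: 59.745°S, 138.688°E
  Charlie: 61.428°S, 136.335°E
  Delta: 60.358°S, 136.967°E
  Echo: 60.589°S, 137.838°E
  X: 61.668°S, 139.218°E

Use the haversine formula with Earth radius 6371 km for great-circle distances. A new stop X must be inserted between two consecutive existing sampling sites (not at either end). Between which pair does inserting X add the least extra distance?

Added distance for inserting X between each consecutive pair:
Alpha–Bravo: 422.4 km
Bravo–Charlie: 143.8 km
Charlie–Delta: 220.8 km
Delta–Echo: 276.3 km
Smallest added distance is 143.8 km, inserting between Bravo and Charlie.

between Bravo and Charlie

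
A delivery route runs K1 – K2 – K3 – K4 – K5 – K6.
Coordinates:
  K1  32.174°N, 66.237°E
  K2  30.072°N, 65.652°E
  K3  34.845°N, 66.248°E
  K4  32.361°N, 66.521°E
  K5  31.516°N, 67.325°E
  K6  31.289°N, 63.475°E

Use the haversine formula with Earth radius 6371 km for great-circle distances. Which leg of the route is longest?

Leg distances:
K1→K2: 240.3 km
K2→K3: 533.7 km
K3→K4: 277.4 km
K4→K5: 120.8 km
K5→K6: 366.2 km
The longest leg is K2–K3 at 533.7 km.

K2–K3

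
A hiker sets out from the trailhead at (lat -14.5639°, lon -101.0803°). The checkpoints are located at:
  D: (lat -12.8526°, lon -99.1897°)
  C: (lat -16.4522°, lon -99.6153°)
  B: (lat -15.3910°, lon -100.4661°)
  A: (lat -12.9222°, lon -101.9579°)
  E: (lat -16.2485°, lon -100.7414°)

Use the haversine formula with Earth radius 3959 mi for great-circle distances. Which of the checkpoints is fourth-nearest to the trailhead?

Distance to each, sorted:
B: 70.3 mi
E: 118.6 mi
A: 127.8 mi
C: 162.9 mi
D: 173.5 mi
The fourth-nearest is C at 162.9 mi.

C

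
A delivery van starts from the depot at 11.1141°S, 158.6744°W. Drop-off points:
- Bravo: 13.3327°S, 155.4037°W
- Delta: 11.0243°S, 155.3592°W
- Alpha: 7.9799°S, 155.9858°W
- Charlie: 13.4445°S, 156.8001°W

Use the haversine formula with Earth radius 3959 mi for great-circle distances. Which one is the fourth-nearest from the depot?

Distance to each, sorted:
Charlie: 204.8 mi
Delta: 224.9 mi
Bravo: 268.8 mi
Alpha: 283.6 mi
The fourth-nearest is Alpha at 283.6 mi.

Alpha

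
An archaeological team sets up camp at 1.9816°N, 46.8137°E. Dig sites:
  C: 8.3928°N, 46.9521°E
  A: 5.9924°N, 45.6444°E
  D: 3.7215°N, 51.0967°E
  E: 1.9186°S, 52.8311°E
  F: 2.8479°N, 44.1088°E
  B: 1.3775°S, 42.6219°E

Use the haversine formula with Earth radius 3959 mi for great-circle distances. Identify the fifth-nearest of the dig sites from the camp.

Distance to each, sorted:
F: 196.1 mi
A: 288.6 mi
D: 319.1 mi
B: 371.1 mi
C: 443.1 mi
E: 495.4 mi
The fifth-nearest is C at 443.1 mi.

C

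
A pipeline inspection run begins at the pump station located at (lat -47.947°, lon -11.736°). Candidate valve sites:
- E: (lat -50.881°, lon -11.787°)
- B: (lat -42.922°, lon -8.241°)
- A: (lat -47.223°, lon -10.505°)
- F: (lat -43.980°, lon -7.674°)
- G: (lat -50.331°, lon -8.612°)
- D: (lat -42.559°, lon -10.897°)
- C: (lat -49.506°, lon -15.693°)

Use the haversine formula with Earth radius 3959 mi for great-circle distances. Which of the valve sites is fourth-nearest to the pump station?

G

Distance to each, sorted:
A: 76.1 mi
E: 202.7 mi
C: 210.0 mi
G: 216.9 mi
F: 336.3 mi
D: 374.5 mi
B: 386.3 mi
The fourth-nearest is G at 216.9 mi.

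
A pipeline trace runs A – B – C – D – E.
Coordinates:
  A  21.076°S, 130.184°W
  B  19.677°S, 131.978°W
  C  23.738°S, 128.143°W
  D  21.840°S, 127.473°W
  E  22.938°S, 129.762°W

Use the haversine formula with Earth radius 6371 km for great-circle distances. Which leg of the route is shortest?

Leg distances:
A→B: 243.2 km
B→C: 600.6 km
C→D: 221.9 km
D→E: 265.1 km
The shortest leg is C–D at 221.9 km.

C–D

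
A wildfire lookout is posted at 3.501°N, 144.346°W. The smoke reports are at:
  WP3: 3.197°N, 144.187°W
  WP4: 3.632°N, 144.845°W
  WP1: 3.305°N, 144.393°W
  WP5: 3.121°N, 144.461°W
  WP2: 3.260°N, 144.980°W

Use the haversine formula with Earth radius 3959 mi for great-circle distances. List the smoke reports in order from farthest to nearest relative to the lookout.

WP2, WP4, WP5, WP3, WP1

Computing each great-circle distance from 3.501°N, 144.346°W:
WP2 3.260°N, 144.980°W: 46.8 mi
WP4 3.632°N, 144.845°W: 35.6 mi
WP5 3.121°N, 144.461°W: 27.4 mi
WP3 3.197°N, 144.187°W: 23.7 mi
WP1 3.305°N, 144.393°W: 13.9 mi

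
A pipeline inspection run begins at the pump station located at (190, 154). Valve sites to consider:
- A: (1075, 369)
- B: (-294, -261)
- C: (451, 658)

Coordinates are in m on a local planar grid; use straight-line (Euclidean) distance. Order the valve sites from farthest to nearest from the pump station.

A, B, C

Computing each straight-line distance from (190, 154):
A (1075, 369): 910.7 m
B (-294, -261): 637.6 m
C (451, 658): 567.6 m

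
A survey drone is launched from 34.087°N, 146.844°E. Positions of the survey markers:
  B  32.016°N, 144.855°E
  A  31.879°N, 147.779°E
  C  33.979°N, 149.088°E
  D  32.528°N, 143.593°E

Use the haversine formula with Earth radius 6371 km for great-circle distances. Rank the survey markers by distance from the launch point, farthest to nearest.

Distances from the launch point:
D 32.528°N, 143.593°E: 348.3 km
B 32.016°N, 144.855°E: 295.6 km
A 31.879°N, 147.779°E: 260.5 km
C 33.979°N, 149.088°E: 207.1 km

D, B, A, C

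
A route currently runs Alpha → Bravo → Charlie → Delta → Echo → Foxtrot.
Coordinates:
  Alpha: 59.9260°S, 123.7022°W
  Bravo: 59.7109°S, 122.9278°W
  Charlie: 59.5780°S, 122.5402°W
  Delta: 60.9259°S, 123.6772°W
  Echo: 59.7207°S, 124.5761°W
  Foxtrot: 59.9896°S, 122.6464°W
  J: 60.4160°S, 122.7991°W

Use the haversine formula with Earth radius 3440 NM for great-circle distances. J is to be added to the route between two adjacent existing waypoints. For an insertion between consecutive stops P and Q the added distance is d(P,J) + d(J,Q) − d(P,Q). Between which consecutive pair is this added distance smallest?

Added distance for inserting J between each consecutive pair:
Alpha–Bravo: 55.7 NM
Bravo–Charlie: 79.2 NM
Charlie–Delta: 3.2 NM
Delta–Echo: 30.6 NM
Echo–Foxtrot: 33.3 NM
Smallest added distance is 3.2 NM, inserting between Charlie and Delta.

between Charlie and Delta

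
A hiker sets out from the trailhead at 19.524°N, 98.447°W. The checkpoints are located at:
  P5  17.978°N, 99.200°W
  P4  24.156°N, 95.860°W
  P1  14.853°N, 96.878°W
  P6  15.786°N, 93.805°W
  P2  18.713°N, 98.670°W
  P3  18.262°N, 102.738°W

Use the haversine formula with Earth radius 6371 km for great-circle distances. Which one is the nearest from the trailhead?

Distances from the trailhead (19.524°N, 98.447°W):
P2: 93.2 km
P5: 189.3 km
P3: 472.7 km
P1: 545.5 km
P4: 580.1 km
P6: 643.9 km
The nearest is P2 at 93.2 km.

P2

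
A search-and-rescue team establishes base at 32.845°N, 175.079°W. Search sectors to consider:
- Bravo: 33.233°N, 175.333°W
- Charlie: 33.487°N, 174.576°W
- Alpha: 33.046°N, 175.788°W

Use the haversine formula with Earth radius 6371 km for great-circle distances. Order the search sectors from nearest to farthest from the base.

Distances from the base:
Bravo 33.233°N, 175.333°W: 49.2 km
Alpha 33.046°N, 175.788°W: 69.8 km
Charlie 33.487°N, 174.576°W: 85.4 km

Bravo, Alpha, Charlie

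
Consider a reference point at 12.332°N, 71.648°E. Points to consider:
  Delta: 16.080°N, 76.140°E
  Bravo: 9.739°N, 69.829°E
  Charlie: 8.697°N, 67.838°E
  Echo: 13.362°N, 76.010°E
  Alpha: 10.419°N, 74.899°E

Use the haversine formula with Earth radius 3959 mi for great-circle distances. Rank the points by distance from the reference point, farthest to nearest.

Delta, Charlie, Echo, Alpha, Bravo

Distance from the reference point at 12.332°N, 71.648°E to each:
Delta 16.080°N, 76.140°E: 396.9 mi
Charlie 8.697°N, 67.838°E: 360.6 mi
Echo 13.362°N, 76.010°E: 302.3 mi
Alpha 10.419°N, 74.899°E: 256.8 mi
Bravo 9.739°N, 69.829°E: 217.5 mi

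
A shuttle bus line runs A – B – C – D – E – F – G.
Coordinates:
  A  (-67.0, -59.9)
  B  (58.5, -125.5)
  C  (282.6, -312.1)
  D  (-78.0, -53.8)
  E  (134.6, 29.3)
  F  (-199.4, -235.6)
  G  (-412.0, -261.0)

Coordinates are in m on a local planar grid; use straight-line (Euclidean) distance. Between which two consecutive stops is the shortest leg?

Leg distances:
A→B: 141.6 m
B→C: 291.6 m
C→D: 443.6 m
D→E: 228.3 m
E→F: 426.3 m
F→G: 214.1 m
The shortest leg is A–B at 141.6 m.

A–B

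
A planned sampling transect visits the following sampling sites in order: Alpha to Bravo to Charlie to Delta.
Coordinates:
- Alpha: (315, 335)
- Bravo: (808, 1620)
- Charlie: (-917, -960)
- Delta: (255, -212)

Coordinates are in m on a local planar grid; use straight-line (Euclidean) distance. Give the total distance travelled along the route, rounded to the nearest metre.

Leg distances:
Alpha→Bravo: 1376.3 m  (cumulative 1376.3 m)
Bravo→Charlie: 3103.6 m  (cumulative 4479.9 m)
Charlie→Delta: 1390.4 m  (cumulative 5870.2 m)
Total route length ≈ 5870 m.

5870 m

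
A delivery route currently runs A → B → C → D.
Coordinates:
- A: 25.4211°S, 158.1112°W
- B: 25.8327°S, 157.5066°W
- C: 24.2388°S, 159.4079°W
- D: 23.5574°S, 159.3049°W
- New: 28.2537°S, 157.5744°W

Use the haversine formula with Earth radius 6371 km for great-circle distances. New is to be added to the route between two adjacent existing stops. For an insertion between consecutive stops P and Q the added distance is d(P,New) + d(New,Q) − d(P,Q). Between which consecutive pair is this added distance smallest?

Added distance for inserting New between each consecutive pair:
A–B: 512.8 km
B–C: 490.7 km
C–D: 956.0 km
Smallest added distance is 490.7 km, inserting between B and C.

between B and C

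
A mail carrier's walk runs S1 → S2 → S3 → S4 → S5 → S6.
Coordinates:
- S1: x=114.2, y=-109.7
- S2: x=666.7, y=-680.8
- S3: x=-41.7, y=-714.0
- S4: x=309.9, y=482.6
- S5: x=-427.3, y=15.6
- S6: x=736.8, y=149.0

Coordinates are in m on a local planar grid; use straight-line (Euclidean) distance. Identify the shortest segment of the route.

Leg distances:
S1→S2: 794.6 m
S2→S3: 709.2 m
S3→S4: 1247.2 m
S4→S5: 872.7 m
S5→S6: 1171.7 m
The shortest leg is S2–S3 at 709.2 m.

S2–S3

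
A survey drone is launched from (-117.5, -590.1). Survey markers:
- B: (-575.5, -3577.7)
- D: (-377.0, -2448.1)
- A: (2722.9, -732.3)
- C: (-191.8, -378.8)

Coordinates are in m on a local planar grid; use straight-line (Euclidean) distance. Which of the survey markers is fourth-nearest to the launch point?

Distances from the launch point ((-117.5, -590.1)):
C: 224.0 m
D: 1876.0 m
A: 2844.0 m
B: 3022.5 m
The fourth-nearest is B at 3022.5 m.

B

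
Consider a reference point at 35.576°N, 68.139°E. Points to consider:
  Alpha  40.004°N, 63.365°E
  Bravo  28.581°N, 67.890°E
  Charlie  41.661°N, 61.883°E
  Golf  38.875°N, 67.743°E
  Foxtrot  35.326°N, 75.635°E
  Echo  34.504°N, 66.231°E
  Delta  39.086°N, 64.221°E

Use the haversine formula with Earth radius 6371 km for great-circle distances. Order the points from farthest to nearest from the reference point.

Computing each great-circle distance from 35.576°N, 68.139°E:
Charlie 41.661°N, 61.883°E: 867.4 km
Bravo 28.581°N, 67.890°E: 778.2 km
Foxtrot 35.326°N, 75.635°E: 679.4 km
Alpha 40.004°N, 63.365°E: 646.6 km
Delta 39.086°N, 64.221°E: 521.7 km
Golf 38.875°N, 67.743°E: 368.5 km
Echo 34.504°N, 66.231°E: 210.7 km

Charlie, Bravo, Foxtrot, Alpha, Delta, Golf, Echo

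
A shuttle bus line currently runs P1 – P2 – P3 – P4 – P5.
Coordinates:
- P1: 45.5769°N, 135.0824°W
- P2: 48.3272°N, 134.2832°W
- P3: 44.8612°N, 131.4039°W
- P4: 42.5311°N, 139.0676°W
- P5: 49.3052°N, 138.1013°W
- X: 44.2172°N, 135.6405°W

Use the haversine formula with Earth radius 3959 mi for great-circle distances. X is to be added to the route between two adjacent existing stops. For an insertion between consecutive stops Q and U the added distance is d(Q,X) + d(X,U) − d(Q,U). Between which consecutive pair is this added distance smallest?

Added distance for inserting X between each consecutive pair:
P1–P2: 195.4 mi
P2–P3: 228.9 mi
P3–P4: 6.0 mi
P4–P5: 107.8 mi
Smallest added distance is 6.0 mi, inserting between P3 and P4.

between P3 and P4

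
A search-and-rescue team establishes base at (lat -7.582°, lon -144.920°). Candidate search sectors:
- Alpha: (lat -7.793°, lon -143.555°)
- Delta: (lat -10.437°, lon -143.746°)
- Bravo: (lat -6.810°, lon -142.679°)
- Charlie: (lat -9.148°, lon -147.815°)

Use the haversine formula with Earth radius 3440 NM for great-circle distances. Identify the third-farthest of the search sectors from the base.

Distance to each, sorted:
Charlie: 196.0 NM
Delta: 185.0 NM
Bravo: 141.3 NM
Alpha: 82.2 NM
The third-farthest is Bravo at 141.3 NM.

Bravo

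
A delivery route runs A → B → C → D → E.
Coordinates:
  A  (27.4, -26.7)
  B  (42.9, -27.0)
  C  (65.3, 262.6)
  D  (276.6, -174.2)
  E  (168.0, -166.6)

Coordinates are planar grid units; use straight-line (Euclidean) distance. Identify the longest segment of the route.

Leg distances:
A→B: 15.5
B→C: 290.5
C→D: 485.2
D→E: 108.9
The longest leg is C–D at 485.2.

C–D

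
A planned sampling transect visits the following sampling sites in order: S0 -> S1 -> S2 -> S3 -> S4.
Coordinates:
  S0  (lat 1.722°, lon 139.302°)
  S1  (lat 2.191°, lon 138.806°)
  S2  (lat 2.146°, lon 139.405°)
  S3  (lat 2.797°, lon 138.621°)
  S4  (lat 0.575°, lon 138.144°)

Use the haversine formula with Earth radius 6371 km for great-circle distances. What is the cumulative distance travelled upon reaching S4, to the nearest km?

Leg distances:
S0→S1: 75.9 km  (cumulative 75.9 km)
S1→S2: 66.7 km  (cumulative 142.6 km)
S2→S3: 113.3 km  (cumulative 255.9 km)
S3→S4: 252.7 km  (cumulative 508.6 km)
Cumulative distance at S4 ≈ 509 km.

509 km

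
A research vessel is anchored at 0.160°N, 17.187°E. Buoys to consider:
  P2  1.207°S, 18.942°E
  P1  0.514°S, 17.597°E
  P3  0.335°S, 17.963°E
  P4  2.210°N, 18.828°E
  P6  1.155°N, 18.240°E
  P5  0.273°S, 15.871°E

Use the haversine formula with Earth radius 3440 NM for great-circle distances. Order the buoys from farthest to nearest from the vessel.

Distance from the vessel at 0.160°N, 17.187°E to each:
P4 2.210°N, 18.828°E: 157.6 NM
P2 1.207°S, 18.942°E: 133.6 NM
P6 1.155°N, 18.240°E: 87.0 NM
P5 0.273°S, 15.871°E: 83.2 NM
P3 0.335°S, 17.963°E: 55.3 NM
P1 0.514°S, 17.597°E: 47.4 NM

P4, P2, P6, P5, P3, P1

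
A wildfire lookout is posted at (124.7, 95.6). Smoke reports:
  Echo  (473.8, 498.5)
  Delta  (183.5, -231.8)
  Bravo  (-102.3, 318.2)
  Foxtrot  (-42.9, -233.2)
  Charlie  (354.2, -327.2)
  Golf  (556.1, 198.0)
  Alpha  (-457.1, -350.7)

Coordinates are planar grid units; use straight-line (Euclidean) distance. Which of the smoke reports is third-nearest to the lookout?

Foxtrot

Distances from the lookout ((124.7, 95.6)):
Bravo: 317.9
Delta: 332.6
Foxtrot: 369.1
Golf: 443.4
Charlie: 481.1
Echo: 533.1
Alpha: 733.3
The third-nearest is Foxtrot at 369.1.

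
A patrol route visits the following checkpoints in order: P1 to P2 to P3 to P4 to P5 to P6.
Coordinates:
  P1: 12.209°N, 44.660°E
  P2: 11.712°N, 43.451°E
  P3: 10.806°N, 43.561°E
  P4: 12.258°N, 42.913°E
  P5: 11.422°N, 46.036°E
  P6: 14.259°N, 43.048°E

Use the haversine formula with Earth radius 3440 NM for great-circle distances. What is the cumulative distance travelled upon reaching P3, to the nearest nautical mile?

Leg distances:
P1→P2: 77.0 NM  (cumulative 77.0 NM)
P2→P3: 54.8 NM  (cumulative 131.8 NM)
Cumulative distance at P3 ≈ 132 NM.

132 NM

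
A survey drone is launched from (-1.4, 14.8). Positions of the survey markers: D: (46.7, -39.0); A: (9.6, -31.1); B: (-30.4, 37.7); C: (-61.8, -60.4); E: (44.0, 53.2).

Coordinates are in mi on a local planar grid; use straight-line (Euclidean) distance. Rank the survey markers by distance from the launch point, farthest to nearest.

Distance from the launch point at (-1.4, 14.8) to each:
C (-61.8, -60.4): 96.5 mi
D (46.7, -39.0): 72.2 mi
E (44.0, 53.2): 59.5 mi
A (9.6, -31.1): 47.2 mi
B (-30.4, 37.7): 37.0 mi

C, D, E, A, B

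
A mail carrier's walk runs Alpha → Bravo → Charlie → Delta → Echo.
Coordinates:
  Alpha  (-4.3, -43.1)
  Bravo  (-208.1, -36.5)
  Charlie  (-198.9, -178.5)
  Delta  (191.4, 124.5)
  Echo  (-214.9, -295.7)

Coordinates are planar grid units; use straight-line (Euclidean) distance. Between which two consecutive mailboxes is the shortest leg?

Leg distances:
Alpha→Bravo: 203.9
Bravo→Charlie: 142.3
Charlie→Delta: 494.1
Delta→Echo: 584.5
The shortest leg is Bravo–Charlie at 142.3.

Bravo–Charlie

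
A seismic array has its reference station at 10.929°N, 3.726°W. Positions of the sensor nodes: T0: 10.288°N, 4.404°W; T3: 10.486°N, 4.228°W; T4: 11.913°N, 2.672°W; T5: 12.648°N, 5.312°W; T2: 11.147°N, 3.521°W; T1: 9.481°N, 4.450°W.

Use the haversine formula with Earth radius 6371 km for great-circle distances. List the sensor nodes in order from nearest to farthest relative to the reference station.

Distances from the reference station:
T2 11.147°N, 3.521°W: 33.0 km
T3 10.486°N, 4.228°W: 73.7 km
T0 10.288°N, 4.404°W: 102.8 km
T4 11.913°N, 2.672°W: 158.6 km
T1 9.481°N, 4.450°W: 179.4 km
T5 12.648°N, 5.312°W: 257.6 km

T2, T3, T0, T4, T1, T5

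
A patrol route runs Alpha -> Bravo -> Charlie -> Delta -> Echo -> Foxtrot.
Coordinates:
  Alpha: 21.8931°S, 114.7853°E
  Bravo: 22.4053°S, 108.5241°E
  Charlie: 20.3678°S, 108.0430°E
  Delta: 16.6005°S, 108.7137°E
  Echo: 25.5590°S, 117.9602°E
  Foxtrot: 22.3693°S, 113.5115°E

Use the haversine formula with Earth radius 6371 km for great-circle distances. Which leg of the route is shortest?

Bravo–Charlie

Leg distances:
Alpha→Bravo: 647.3 km
Bravo→Charlie: 232.0 km
Charlie→Delta: 424.8 km
Delta→Echo: 1381.9 km
Echo→Foxtrot: 574.5 km
The shortest leg is Bravo–Charlie at 232.0 km.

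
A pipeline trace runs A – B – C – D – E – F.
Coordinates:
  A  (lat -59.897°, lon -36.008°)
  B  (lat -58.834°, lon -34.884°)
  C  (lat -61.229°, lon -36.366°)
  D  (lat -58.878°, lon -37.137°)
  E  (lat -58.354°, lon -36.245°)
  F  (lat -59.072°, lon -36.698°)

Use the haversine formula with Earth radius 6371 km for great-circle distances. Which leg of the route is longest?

B–C

Leg distances:
A→B: 134.3 km
B→C: 278.7 km
C→D: 264.9 km
D→E: 77.9 km
E→F: 84.0 km
The longest leg is B–C at 278.7 km.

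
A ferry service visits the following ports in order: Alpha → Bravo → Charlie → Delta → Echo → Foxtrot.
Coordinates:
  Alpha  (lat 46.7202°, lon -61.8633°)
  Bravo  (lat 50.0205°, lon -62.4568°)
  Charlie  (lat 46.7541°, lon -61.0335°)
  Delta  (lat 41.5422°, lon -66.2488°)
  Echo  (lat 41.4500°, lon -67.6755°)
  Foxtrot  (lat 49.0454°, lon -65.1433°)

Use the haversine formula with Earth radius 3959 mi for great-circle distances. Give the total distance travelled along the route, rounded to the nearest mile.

Leg distances:
Alpha→Bravo: 229.7 mi  (cumulative 229.7 mi)
Bravo→Charlie: 234.9 mi  (cumulative 464.6 mi)
Charlie→Delta: 443.1 mi  (cumulative 907.7 mi)
Delta→Echo: 74.1 mi  (cumulative 981.8 mi)
Echo→Foxtrot: 539.0 mi  (cumulative 1520.8 mi)
Total route length ≈ 1521 mi.

1521 mi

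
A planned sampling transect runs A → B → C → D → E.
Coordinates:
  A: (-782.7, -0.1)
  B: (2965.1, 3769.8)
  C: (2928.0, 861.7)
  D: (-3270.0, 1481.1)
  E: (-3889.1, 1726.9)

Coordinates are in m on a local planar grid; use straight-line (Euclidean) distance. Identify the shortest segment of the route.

Leg distances:
A→B: 5315.8 m
B→C: 2908.3 m
C→D: 6228.9 m
D→E: 666.1 m
The shortest leg is D–E at 666.1 m.

D–E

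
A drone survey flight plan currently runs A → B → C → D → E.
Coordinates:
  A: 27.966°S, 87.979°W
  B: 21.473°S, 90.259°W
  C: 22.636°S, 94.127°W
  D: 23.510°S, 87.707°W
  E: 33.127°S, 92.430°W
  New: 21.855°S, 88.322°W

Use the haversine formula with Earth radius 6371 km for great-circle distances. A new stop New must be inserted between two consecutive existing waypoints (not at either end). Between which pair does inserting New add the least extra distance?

between A and B

Added distance for inserting New between each consecutive pair:
A–B: 127.3 km
B–C: 389.2 km
C–D: 134.4 km
D–E: 346.8 km
Smallest added distance is 127.3 km, inserting between A and B.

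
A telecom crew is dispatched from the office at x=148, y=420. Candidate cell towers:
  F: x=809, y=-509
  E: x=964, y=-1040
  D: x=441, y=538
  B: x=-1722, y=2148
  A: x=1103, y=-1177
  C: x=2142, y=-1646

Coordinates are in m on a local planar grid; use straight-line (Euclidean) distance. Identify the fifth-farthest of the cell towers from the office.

Distance to each, sorted:
C: 2871.3 m
B: 2546.2 m
A: 1860.8 m
E: 1672.6 m
F: 1140.2 m
D: 315.9 m
The fifth-farthest is F at 1140.2 m.

F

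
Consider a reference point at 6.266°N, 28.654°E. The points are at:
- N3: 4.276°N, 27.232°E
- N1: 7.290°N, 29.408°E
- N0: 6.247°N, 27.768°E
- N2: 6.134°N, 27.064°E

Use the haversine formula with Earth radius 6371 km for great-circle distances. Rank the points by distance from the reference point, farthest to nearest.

N3, N2, N1, N0

Computing each great-circle distance from 6.266°N, 28.654°E:
N3 4.276°N, 27.232°E: 271.6 km
N2 6.134°N, 27.064°E: 176.4 km
N1 7.290°N, 29.408°E: 141.1 km
N0 6.247°N, 27.768°E: 98.0 km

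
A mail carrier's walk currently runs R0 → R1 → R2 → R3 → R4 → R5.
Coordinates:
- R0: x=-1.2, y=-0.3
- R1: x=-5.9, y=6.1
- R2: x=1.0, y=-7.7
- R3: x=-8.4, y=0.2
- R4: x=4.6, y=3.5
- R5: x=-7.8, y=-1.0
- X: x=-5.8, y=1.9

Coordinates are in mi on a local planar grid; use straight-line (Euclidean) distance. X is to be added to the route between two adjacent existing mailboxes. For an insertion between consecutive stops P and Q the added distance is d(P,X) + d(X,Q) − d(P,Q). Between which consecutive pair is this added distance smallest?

Added distance for inserting X between each consecutive pair:
R0–R1: 1.4 mi
R1–R2: 0.5 mi
R2–R3: 2.6 mi
R3–R4: 0.2 mi
R4–R5: 0.9 mi
Smallest added distance is 0.2 mi, inserting between R3 and R4.

between R3 and R4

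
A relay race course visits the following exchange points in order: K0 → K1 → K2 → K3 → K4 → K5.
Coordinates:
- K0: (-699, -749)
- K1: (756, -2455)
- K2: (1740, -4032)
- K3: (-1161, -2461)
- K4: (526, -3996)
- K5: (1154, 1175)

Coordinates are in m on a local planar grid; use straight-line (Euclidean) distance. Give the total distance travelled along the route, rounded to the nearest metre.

14890 m

Leg distances:
K0→K1: 2242.2 m  (cumulative 2242.2 m)
K1→K2: 1858.8 m  (cumulative 4101.0 m)
K2→K3: 3299.1 m  (cumulative 7400.1 m)
K3→K4: 2280.8 m  (cumulative 9680.9 m)
K4→K5: 5209.0 m  (cumulative 14889.9 m)
Total route length ≈ 14890 m.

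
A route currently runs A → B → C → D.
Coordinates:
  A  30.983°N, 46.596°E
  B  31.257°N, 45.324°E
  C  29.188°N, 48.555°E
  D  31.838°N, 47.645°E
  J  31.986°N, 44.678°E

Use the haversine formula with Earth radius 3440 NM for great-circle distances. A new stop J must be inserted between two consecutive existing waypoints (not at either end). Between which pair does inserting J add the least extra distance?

between A and B

Added distance for inserting J between each consecutive pair:
A–B: 102.6 NM
B–C: 107.7 NM
C–D: 247.0 NM
Smallest added distance is 102.6 NM, inserting between A and B.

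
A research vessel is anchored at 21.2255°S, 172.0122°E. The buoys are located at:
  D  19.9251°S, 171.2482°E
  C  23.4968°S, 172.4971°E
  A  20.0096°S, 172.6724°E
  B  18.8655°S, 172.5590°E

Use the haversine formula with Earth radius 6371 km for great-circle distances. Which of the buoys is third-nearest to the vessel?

Distance to each, sorted:
A: 151.7 km
D: 165.0 km
C: 257.4 km
B: 268.6 km
The third-nearest is C at 257.4 km.

C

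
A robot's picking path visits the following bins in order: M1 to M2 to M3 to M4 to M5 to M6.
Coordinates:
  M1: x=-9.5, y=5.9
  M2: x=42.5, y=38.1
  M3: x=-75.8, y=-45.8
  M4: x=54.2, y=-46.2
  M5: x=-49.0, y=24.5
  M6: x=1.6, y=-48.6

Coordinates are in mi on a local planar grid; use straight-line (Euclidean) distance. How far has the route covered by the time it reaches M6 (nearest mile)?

Leg distances:
M1→M2: 61.2 mi  (cumulative 61.2 mi)
M2→M3: 145.0 mi  (cumulative 206.2 mi)
M3→M4: 130.0 mi  (cumulative 336.2 mi)
M4→M5: 125.1 mi  (cumulative 461.3 mi)
M5→M6: 88.9 mi  (cumulative 550.2 mi)
Cumulative distance at M6 ≈ 550 mi.

550 mi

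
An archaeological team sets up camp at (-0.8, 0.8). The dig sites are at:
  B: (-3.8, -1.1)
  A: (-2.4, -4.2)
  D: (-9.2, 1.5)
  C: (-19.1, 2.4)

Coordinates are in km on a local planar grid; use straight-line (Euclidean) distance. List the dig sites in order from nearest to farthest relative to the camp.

Computing each straight-line distance from (-0.8, 0.8):
B (-3.8, -1.1): 3.6 km
A (-2.4, -4.2): 5.2 km
D (-9.2, 1.5): 8.4 km
C (-19.1, 2.4): 18.4 km

B, A, D, C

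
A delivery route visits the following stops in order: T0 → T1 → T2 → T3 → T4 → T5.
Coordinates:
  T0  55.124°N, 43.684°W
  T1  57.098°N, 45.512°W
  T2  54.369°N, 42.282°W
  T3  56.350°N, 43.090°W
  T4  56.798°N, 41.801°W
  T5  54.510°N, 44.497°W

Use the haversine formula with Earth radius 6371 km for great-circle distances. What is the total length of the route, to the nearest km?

1237 km

Leg distances:
T0→T1: 247.0 km  (cumulative 247.0 km)
T1→T2: 364.6 km  (cumulative 611.6 km)
T2→T3: 226.1 km  (cumulative 837.7 km)
T3→T4: 93.4 km  (cumulative 931.1 km)
T4→T5: 305.5 km  (cumulative 1236.5 km)
Total route length ≈ 1237 km.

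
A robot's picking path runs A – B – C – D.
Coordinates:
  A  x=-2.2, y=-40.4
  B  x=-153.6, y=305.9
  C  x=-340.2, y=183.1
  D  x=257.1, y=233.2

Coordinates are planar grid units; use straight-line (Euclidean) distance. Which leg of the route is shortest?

Leg distances:
A→B: 377.9
B→C: 223.4
C→D: 599.4
The shortest leg is B–C at 223.4.

B–C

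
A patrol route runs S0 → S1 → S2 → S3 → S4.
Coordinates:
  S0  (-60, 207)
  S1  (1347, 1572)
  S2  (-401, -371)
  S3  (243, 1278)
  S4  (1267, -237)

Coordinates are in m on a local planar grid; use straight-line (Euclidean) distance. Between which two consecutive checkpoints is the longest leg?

S1–S2

Leg distances:
S0→S1: 1960.3 m
S1→S2: 2613.6 m
S2→S3: 1770.3 m
S3→S4: 1828.6 m
The longest leg is S1–S2 at 2613.6 m.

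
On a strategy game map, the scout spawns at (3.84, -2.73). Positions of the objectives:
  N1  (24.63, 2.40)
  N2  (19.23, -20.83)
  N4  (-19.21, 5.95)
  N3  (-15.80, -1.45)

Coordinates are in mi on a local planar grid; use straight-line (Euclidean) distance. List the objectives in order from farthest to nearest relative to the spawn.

N4, N2, N1, N3

Distances from the spawn:
N4 (-19.21, 5.95): 24.6 mi
N2 (19.23, -20.83): 23.8 mi
N1 (24.63, 2.40): 21.4 mi
N3 (-15.80, -1.45): 19.7 mi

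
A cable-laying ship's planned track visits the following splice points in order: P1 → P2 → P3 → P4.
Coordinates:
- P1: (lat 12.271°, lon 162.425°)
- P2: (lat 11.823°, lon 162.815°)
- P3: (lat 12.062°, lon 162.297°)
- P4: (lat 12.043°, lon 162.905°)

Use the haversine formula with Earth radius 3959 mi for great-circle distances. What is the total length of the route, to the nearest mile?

120 mi

Leg distances:
P1→P2: 40.7 mi  (cumulative 40.7 mi)
P2→P3: 38.7 mi  (cumulative 79.4 mi)
P3→P4: 41.1 mi  (cumulative 120.5 mi)
Total route length ≈ 120 mi.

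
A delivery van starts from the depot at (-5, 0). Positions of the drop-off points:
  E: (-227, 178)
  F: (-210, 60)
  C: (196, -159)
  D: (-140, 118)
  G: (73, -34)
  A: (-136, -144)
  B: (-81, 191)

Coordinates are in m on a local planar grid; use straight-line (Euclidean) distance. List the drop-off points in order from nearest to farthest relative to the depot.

G, D, A, B, F, C, E

Distances from the depot:
G (73, -34): 85.1 m
D (-140, 118): 179.3 m
A (-136, -144): 194.7 m
B (-81, 191): 205.6 m
F (-210, 60): 213.6 m
C (196, -159): 256.3 m
E (-227, 178): 284.5 m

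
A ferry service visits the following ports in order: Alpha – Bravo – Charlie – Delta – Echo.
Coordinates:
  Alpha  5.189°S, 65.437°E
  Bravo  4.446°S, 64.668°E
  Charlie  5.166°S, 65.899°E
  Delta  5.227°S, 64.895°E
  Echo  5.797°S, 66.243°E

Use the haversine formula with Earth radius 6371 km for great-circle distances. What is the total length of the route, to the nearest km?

550 km

Leg distances:
Alpha→Bravo: 118.7 km  (cumulative 118.7 km)
Bravo→Charlie: 158.2 km  (cumulative 276.8 km)
Charlie→Delta: 111.4 km  (cumulative 388.2 km)
Delta→Echo: 162.1 km  (cumulative 550.3 km)
Total route length ≈ 550 km.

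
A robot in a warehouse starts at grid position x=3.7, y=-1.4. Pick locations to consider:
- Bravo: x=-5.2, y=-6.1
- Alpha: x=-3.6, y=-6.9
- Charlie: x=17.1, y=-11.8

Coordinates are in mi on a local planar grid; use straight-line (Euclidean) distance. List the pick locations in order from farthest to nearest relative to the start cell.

Charlie, Bravo, Alpha

Distance from the start cell at x=3.7, y=-1.4 to each:
Charlie x=17.1, y=-11.8: 17.0 mi
Bravo x=-5.2, y=-6.1: 10.1 mi
Alpha x=-3.6, y=-6.9: 9.1 mi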